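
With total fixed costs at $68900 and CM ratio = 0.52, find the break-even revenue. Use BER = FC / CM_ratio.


Formula: BER = Fixed Costs / Contribution Margin Ratio
BER = $68900 / 0.52
BER = $132500.00 (to the nearest cent)

$132500.00


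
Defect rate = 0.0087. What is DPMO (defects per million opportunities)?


DPMO = defect_rate * 1000000 = 0.0087 * 1000000

8700


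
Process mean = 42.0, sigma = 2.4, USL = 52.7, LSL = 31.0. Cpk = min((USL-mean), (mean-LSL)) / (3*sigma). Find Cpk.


Cpu = (52.7 - 42.0) / (3 * 2.4) = 1.49
Cpl = (42.0 - 31.0) / (3 * 2.4) = 1.53
Cpk = min(1.49, 1.53) = 1.49

1.49


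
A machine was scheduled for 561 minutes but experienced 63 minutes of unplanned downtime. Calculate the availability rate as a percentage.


Formula: Availability = (Planned Time - Downtime) / Planned Time * 100
Uptime = 561 - 63 = 498 min
Availability = 498 / 561 * 100 = 88.8%

88.8%


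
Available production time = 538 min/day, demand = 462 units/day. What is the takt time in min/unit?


Formula: Takt Time = Available Production Time / Customer Demand
Takt = 538 min/day / 462 units/day
Takt = 1.16 min/unit

1.16 min/unit


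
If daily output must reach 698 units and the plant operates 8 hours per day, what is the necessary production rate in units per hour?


Formula: Production Rate = Daily Demand / Available Hours
Rate = 698 units/day / 8 hours/day
Rate = 87.3 units/hour

87.3 units/hour


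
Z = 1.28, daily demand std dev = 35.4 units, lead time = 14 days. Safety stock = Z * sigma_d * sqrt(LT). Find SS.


Formula: SS = z * sigma_d * sqrt(LT)
sqrt(LT) = sqrt(14) = 3.7417
SS = 1.28 * 35.4 * 3.7417
SS = 169.5 units

169.5 units


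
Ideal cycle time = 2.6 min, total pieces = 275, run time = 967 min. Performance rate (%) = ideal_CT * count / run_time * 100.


Formula: Performance = (Ideal CT * Total Count) / Run Time * 100
Ideal output time = 2.6 * 275 = 715.0 min
Performance = 715.0 / 967 * 100 = 73.9%

73.9%


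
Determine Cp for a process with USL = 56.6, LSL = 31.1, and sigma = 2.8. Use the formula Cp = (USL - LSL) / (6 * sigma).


Cp = (56.6 - 31.1) / (6 * 2.8)

1.52


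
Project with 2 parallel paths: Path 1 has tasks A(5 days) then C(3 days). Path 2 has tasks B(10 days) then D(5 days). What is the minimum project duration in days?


Path 1 = 5 + 3 = 8 days
Path 2 = 10 + 5 = 15 days
Duration = max(8, 15) = 15 days

15 days


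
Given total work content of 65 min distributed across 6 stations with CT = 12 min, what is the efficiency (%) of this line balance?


Formula: Efficiency = Sum of Task Times / (N_stations * CT) * 100
Total station capacity = 6 stations * 12 min = 72 min
Efficiency = 65 / 72 * 100 = 90.3%

90.3%


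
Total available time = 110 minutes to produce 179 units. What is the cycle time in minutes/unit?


Formula: CT = Available Time / Number of Units
CT = 110 min / 179 units
CT = 0.61 min/unit

0.61 min/unit


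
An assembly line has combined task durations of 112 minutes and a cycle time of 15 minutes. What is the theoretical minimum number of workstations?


Formula: N_min = ceil(Sum of Task Times / Cycle Time)
N_min = ceil(112 min / 15 min) = ceil(7.4667)
N_min = 8 stations

8


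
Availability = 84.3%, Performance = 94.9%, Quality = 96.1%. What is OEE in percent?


Formula: OEE = Availability * Performance * Quality / 10000
A * P = 84.3% * 94.9% / 100 = 80.0%
OEE = 80.0% * 96.1% / 100 = 76.9%

76.9%


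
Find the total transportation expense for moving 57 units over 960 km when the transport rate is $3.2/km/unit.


TC = dist * cost * units = 960 * 3.2 * 57 = $175104.00

$175104.00


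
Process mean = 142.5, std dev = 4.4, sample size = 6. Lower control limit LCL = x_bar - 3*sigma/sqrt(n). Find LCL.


LCL = 142.5 - 3 * 4.4 / sqrt(6)

137.11


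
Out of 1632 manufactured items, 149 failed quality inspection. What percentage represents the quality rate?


Formula: Quality Rate = Good Pieces / Total Pieces * 100
Good pieces = 1632 - 149 = 1483
QR = 1483 / 1632 * 100 = 90.9%

90.9%


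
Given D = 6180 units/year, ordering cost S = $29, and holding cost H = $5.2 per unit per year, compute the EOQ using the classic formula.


Formula: EOQ = sqrt(2 * D * S / H)
Numerator: 2 * 6180 * 29 = 358440
2DS/H = 358440 / 5.2 = 68930.8
EOQ = sqrt(68930.8) = 262.5 units

262.5 units


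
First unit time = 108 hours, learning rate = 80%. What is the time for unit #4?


Formula: T_n = T_1 * (learning_rate)^(log2(n)) where learning_rate = rate/100
Doublings = log2(4) = 2
T_n = 108 * 0.8^2
T_n = 108 * 0.64 = 69.1 hours

69.1 hours


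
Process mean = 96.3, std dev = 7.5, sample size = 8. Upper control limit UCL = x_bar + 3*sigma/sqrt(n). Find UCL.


UCL = 96.3 + 3 * 7.5 / sqrt(8)

104.25


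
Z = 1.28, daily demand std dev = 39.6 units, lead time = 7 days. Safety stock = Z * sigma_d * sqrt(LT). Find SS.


Formula: SS = z * sigma_d * sqrt(LT)
sqrt(LT) = sqrt(7) = 2.6458
SS = 1.28 * 39.6 * 2.6458
SS = 134.1 units

134.1 units


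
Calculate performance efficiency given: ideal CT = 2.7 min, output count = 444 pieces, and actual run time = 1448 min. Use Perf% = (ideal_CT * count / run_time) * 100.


Formula: Performance = (Ideal CT * Total Count) / Run Time * 100
Ideal output time = 2.7 * 444 = 1198.8 min
Performance = 1198.8 / 1448 * 100 = 82.8%

82.8%


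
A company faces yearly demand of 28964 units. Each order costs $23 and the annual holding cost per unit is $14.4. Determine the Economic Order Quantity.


Formula: EOQ = sqrt(2 * D * S / H)
Numerator: 2 * 28964 * 23 = 1332344
2DS/H = 1332344 / 14.4 = 92523.9
EOQ = sqrt(92523.9) = 304.2 units

304.2 units


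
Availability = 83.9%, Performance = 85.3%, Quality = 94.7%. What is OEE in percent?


Formula: OEE = Availability * Performance * Quality / 10000
A * P = 83.9% * 85.3% / 100 = 71.57%
OEE = 71.57% * 94.7% / 100 = 67.8%

67.8%


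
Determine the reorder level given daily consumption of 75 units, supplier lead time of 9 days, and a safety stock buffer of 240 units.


Formula: ROP = (Daily Demand * Lead Time) + Safety Stock
Demand during lead time = 75 * 9 = 675 units
ROP = 675 + 240 = 915 units

915 units


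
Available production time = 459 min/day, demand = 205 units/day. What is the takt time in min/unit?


Formula: Takt Time = Available Production Time / Customer Demand
Takt = 459 min/day / 205 units/day
Takt = 2.24 min/unit

2.24 min/unit


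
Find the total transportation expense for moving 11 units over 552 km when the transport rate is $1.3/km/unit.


TC = dist * cost * units = 552 * 1.3 * 11 = $7893.60

$7893.60


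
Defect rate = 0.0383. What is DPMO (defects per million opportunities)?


DPMO = defect_rate * 1000000 = 0.0383 * 1000000

38300


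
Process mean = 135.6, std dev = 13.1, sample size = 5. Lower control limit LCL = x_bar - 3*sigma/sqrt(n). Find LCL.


LCL = 135.6 - 3 * 13.1 / sqrt(5)

118.02


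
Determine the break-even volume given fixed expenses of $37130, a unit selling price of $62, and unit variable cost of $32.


Formula: BEQ = Fixed Costs / (Price - Variable Cost)
Contribution margin = $62 - $32 = $30/unit
BEQ = ceil($37130 / $30/unit) = ceil(1237.67) = 1238 units

1238 units


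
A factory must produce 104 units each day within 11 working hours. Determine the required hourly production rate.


Formula: Production Rate = Daily Demand / Available Hours
Rate = 104 units/day / 11 hours/day
Rate = 9.5 units/hour

9.5 units/hour


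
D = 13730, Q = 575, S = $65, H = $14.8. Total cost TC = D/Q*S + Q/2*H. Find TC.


TC = 13730/575 * 65 + 575/2 * 14.8

$5807.09


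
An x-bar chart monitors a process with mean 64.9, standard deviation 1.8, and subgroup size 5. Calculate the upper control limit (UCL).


UCL = 64.9 + 3 * 1.8 / sqrt(5)

67.31


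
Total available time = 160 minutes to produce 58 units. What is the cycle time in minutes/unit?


Formula: CT = Available Time / Number of Units
CT = 160 min / 58 units
CT = 2.76 min/unit

2.76 min/unit


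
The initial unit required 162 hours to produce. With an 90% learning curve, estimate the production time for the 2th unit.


Formula: T_n = T_1 * (learning_rate)^(log2(n)) where learning_rate = rate/100
Doublings = log2(2) = 1
T_n = 162 * 0.9^1
T_n = 162 * 0.9 = 145.8 hours

145.8 hours


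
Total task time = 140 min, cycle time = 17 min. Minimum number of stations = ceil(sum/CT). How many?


Formula: N_min = ceil(Sum of Task Times / Cycle Time)
N_min = ceil(140 min / 17 min) = ceil(8.2353)
N_min = 9 stations

9


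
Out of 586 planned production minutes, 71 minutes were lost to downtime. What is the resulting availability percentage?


Formula: Availability = (Planned Time - Downtime) / Planned Time * 100
Uptime = 586 - 71 = 515 min
Availability = 515 / 586 * 100 = 87.9%

87.9%


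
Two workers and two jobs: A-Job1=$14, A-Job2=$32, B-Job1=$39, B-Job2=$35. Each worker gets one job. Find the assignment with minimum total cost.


Option 1: A->1 + B->2 = $14 + $35 = $49
Option 2: A->2 + B->1 = $32 + $39 = $71
Min cost = min($49, $71) = $49

$49


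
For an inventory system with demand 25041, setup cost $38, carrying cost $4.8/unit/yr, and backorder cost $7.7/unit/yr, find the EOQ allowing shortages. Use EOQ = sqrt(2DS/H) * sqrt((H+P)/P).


Formula: EOQ* = sqrt(2DS/H) * sqrt((H+P)/P)
Base EOQ = sqrt(2*25041*38/4.8) = 629.67 units
Correction = sqrt((4.8+7.7)/7.7) = 1.27412
EOQ* = 629.67 * 1.27412 = 802.3 units

802.3 units


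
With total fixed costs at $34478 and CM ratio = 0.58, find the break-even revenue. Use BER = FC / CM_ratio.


Formula: BER = Fixed Costs / Contribution Margin Ratio
BER = $34478 / 0.58
BER = $59444.83 (to the nearest cent)

$59444.83


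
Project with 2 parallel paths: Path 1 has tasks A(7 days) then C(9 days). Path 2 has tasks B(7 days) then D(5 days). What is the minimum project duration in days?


Path 1 = 7 + 9 = 16 days
Path 2 = 7 + 5 = 12 days
Duration = max(16, 12) = 16 days

16 days


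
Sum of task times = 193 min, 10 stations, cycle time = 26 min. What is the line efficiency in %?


Formula: Efficiency = Sum of Task Times / (N_stations * CT) * 100
Total station capacity = 10 stations * 26 min = 260 min
Efficiency = 193 / 260 * 100 = 74.2%

74.2%


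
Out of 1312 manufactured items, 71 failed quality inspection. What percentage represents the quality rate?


Formula: Quality Rate = Good Pieces / Total Pieces * 100
Good pieces = 1312 - 71 = 1241
QR = 1241 / 1312 * 100 = 94.6%

94.6%


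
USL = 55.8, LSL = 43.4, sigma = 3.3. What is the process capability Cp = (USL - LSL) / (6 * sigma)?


Cp = (55.8 - 43.4) / (6 * 3.3)

0.63


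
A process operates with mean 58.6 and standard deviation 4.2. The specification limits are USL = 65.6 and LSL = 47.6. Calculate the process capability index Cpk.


Cpu = (65.6 - 58.6) / (3 * 4.2) = 0.56
Cpl = (58.6 - 47.6) / (3 * 4.2) = 0.87
Cpk = min(0.56, 0.87) = 0.56

0.56


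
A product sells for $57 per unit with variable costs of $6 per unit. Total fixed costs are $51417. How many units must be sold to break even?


Formula: BEQ = Fixed Costs / (Price - Variable Cost)
Contribution margin = $57 - $6 = $51/unit
BEQ = ceil($51417 / $51/unit) = ceil(1008.18) = 1009 units

1009 units


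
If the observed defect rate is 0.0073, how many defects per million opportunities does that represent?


DPMO = defect_rate * 1000000 = 0.0073 * 1000000

7300


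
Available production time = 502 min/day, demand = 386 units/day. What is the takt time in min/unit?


Formula: Takt Time = Available Production Time / Customer Demand
Takt = 502 min/day / 386 units/day
Takt = 1.3 min/unit

1.3 min/unit


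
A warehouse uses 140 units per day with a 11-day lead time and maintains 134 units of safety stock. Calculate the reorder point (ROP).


Formula: ROP = (Daily Demand * Lead Time) + Safety Stock
Demand during lead time = 140 * 11 = 1540 units
ROP = 1540 + 134 = 1674 units

1674 units


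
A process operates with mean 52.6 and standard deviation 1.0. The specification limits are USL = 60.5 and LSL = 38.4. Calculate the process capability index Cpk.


Cpu = (60.5 - 52.6) / (3 * 1.0) = 2.63
Cpl = (52.6 - 38.4) / (3 * 1.0) = 4.73
Cpk = min(2.63, 4.73) = 2.63

2.63


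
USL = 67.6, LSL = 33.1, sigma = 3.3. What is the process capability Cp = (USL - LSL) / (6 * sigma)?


Cp = (67.6 - 33.1) / (6 * 3.3)

1.74


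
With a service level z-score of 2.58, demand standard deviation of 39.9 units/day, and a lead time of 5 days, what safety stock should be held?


Formula: SS = z * sigma_d * sqrt(LT)
sqrt(LT) = sqrt(5) = 2.2361
SS = 2.58 * 39.9 * 2.2361
SS = 230.2 units

230.2 units


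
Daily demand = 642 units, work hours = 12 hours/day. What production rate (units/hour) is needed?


Formula: Production Rate = Daily Demand / Available Hours
Rate = 642 units/day / 12 hours/day
Rate = 53.5 units/hour

53.5 units/hour


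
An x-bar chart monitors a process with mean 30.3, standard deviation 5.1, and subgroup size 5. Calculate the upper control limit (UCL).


UCL = 30.3 + 3 * 5.1 / sqrt(5)

37.14


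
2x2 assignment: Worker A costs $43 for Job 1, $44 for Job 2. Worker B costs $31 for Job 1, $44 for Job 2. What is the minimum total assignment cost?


Option 1: A->1 + B->2 = $43 + $44 = $87
Option 2: A->2 + B->1 = $44 + $31 = $75
Min cost = min($87, $75) = $75

$75


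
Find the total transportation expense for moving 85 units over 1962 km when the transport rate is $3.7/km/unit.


TC = dist * cost * units = 1962 * 3.7 * 85 = $617049.00

$617049.00


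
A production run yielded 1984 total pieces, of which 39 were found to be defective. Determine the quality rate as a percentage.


Formula: Quality Rate = Good Pieces / Total Pieces * 100
Good pieces = 1984 - 39 = 1945
QR = 1945 / 1984 * 100 = 98.0%

98.0%


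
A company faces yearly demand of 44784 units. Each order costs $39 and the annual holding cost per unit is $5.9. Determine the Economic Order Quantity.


Formula: EOQ = sqrt(2 * D * S / H)
Numerator: 2 * 44784 * 39 = 3493152
2DS/H = 3493152 / 5.9 = 592059.7
EOQ = sqrt(592059.7) = 769.5 units

769.5 units


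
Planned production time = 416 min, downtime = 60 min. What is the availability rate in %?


Formula: Availability = (Planned Time - Downtime) / Planned Time * 100
Uptime = 416 - 60 = 356 min
Availability = 356 / 416 * 100 = 85.6%

85.6%


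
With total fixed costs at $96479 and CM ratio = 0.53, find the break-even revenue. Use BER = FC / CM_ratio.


Formula: BER = Fixed Costs / Contribution Margin Ratio
BER = $96479 / 0.53
BER = $182035.85 (to the nearest cent)

$182035.85


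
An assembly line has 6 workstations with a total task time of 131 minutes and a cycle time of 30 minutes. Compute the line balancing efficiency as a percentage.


Formula: Efficiency = Sum of Task Times / (N_stations * CT) * 100
Total station capacity = 6 stations * 30 min = 180 min
Efficiency = 131 / 180 * 100 = 72.8%

72.8%


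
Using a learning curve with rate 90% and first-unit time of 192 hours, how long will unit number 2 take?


Formula: T_n = T_1 * (learning_rate)^(log2(n)) where learning_rate = rate/100
Doublings = log2(2) = 1
T_n = 192 * 0.9^1
T_n = 192 * 0.9 = 172.8 hours

172.8 hours


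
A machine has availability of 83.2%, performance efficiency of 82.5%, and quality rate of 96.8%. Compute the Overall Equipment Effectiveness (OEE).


Formula: OEE = Availability * Performance * Quality / 10000
A * P = 83.2% * 82.5% / 100 = 68.64%
OEE = 68.64% * 96.8% / 100 = 66.4%

66.4%


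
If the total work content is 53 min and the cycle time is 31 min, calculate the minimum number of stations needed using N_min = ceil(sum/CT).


Formula: N_min = ceil(Sum of Task Times / Cycle Time)
N_min = ceil(53 min / 31 min) = ceil(1.7097)
N_min = 2 stations

2


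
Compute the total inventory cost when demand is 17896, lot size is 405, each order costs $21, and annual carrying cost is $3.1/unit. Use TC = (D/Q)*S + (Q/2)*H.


TC = 17896/405 * 21 + 405/2 * 3.1

$1555.69


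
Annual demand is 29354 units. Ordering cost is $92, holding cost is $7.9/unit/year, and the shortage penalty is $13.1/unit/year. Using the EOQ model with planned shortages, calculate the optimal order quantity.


Formula: EOQ* = sqrt(2DS/H) * sqrt((H+P)/P)
Base EOQ = sqrt(2*29354*92/7.9) = 826.85 units
Correction = sqrt((7.9+13.1)/13.1) = 1.26612
EOQ* = 826.85 * 1.26612 = 1046.9 units

1046.9 units


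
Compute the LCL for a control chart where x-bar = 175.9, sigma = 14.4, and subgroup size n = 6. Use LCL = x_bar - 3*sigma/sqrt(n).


LCL = 175.9 - 3 * 14.4 / sqrt(6)

158.26


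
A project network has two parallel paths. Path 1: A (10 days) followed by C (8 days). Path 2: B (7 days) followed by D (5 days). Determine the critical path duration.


Path 1 = 10 + 8 = 18 days
Path 2 = 7 + 5 = 12 days
Duration = max(18, 12) = 18 days

18 days


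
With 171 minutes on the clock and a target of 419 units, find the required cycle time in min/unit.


Formula: CT = Available Time / Number of Units
CT = 171 min / 419 units
CT = 0.41 min/unit

0.41 min/unit


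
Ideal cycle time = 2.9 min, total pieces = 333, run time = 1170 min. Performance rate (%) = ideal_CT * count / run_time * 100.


Formula: Performance = (Ideal CT * Total Count) / Run Time * 100
Ideal output time = 2.9 * 333 = 965.7 min
Performance = 965.7 / 1170 * 100 = 82.5%

82.5%


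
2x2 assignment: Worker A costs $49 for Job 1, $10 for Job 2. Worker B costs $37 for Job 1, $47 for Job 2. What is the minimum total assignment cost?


Option 1: A->1 + B->2 = $49 + $47 = $96
Option 2: A->2 + B->1 = $10 + $37 = $47
Min cost = min($96, $47) = $47

$47


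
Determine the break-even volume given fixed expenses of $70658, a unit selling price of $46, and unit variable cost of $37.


Formula: BEQ = Fixed Costs / (Price - Variable Cost)
Contribution margin = $46 - $37 = $9/unit
BEQ = ceil($70658 / $9/unit) = ceil(7850.89) = 7851 units

7851 units


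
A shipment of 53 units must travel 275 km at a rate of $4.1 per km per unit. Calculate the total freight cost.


TC = dist * cost * units = 275 * 4.1 * 53 = $59757.50

$59757.50


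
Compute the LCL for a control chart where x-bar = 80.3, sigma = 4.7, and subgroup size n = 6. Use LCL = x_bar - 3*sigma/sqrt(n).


LCL = 80.3 - 3 * 4.7 / sqrt(6)

74.54


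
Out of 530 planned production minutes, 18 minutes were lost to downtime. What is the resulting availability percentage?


Formula: Availability = (Planned Time - Downtime) / Planned Time * 100
Uptime = 530 - 18 = 512 min
Availability = 512 / 530 * 100 = 96.6%

96.6%


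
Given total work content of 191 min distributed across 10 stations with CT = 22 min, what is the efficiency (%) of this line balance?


Formula: Efficiency = Sum of Task Times / (N_stations * CT) * 100
Total station capacity = 10 stations * 22 min = 220 min
Efficiency = 191 / 220 * 100 = 86.8%

86.8%


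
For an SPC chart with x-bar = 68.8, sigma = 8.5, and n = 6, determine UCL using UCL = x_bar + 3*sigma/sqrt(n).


UCL = 68.8 + 3 * 8.5 / sqrt(6)

79.21


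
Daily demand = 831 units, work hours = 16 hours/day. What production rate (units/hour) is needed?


Formula: Production Rate = Daily Demand / Available Hours
Rate = 831 units/day / 16 hours/day
Rate = 51.9 units/hour

51.9 units/hour


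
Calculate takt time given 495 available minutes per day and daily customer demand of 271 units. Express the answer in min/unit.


Formula: Takt Time = Available Production Time / Customer Demand
Takt = 495 min/day / 271 units/day
Takt = 1.83 min/unit

1.83 min/unit


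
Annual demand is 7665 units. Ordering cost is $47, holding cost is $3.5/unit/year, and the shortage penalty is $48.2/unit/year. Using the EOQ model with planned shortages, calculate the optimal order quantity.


Formula: EOQ* = sqrt(2DS/H) * sqrt((H+P)/P)
Base EOQ = sqrt(2*7665*47/3.5) = 453.72 units
Correction = sqrt((3.5+48.2)/48.2) = 1.03567
EOQ* = 453.72 * 1.03567 = 469.9 units

469.9 units


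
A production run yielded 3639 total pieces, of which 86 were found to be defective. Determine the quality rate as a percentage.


Formula: Quality Rate = Good Pieces / Total Pieces * 100
Good pieces = 3639 - 86 = 3553
QR = 3553 / 3639 * 100 = 97.6%

97.6%


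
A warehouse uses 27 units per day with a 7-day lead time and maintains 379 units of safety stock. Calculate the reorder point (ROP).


Formula: ROP = (Daily Demand * Lead Time) + Safety Stock
Demand during lead time = 27 * 7 = 189 units
ROP = 189 + 379 = 568 units

568 units


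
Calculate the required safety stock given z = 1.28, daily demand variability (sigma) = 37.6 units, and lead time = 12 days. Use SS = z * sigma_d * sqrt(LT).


Formula: SS = z * sigma_d * sqrt(LT)
sqrt(LT) = sqrt(12) = 3.4641
SS = 1.28 * 37.6 * 3.4641
SS = 166.7 units

166.7 units


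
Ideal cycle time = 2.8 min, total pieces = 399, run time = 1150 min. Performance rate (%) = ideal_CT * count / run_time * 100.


Formula: Performance = (Ideal CT * Total Count) / Run Time * 100
Ideal output time = 2.8 * 399 = 1117.2 min
Performance = 1117.2 / 1150 * 100 = 97.1%

97.1%


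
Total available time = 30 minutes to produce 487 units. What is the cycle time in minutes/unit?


Formula: CT = Available Time / Number of Units
CT = 30 min / 487 units
CT = 0.06 min/unit

0.06 min/unit


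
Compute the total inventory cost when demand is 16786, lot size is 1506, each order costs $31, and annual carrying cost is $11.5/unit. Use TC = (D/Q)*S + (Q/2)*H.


TC = 16786/1506 * 31 + 1506/2 * 11.5

$9005.03


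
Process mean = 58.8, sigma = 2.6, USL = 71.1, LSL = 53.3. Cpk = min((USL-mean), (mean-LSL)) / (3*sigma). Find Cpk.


Cpu = (71.1 - 58.8) / (3 * 2.6) = 1.58
Cpl = (58.8 - 53.3) / (3 * 2.6) = 0.71
Cpk = min(1.58, 0.71) = 0.71

0.71


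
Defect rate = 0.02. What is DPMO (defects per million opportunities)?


DPMO = defect_rate * 1000000 = 0.02 * 1000000

20000


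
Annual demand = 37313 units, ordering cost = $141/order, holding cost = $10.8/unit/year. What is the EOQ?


Formula: EOQ = sqrt(2 * D * S / H)
Numerator: 2 * 37313 * 141 = 10522266
2DS/H = 10522266 / 10.8 = 974283.9
EOQ = sqrt(974283.9) = 987.1 units

987.1 units


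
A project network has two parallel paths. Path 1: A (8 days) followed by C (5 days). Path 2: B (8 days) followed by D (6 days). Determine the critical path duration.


Path 1 = 8 + 5 = 13 days
Path 2 = 8 + 6 = 14 days
Duration = max(13, 14) = 14 days

14 days


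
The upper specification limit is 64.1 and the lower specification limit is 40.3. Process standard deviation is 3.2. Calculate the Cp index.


Cp = (64.1 - 40.3) / (6 * 3.2)

1.24


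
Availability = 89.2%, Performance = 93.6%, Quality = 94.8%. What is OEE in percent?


Formula: OEE = Availability * Performance * Quality / 10000
A * P = 89.2% * 93.6% / 100 = 83.49%
OEE = 83.49% * 94.8% / 100 = 79.1%

79.1%


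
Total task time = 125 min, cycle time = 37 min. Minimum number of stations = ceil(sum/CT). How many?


Formula: N_min = ceil(Sum of Task Times / Cycle Time)
N_min = ceil(125 min / 37 min) = ceil(3.3784)
N_min = 4 stations

4


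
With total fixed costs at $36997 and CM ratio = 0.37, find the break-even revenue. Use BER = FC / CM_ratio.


Formula: BER = Fixed Costs / Contribution Margin Ratio
BER = $36997 / 0.37
BER = $99991.89 (to the nearest cent)

$99991.89


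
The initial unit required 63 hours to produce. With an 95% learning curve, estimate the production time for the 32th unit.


Formula: T_n = T_1 * (learning_rate)^(log2(n)) where learning_rate = rate/100
Doublings = log2(32) = 5
T_n = 63 * 0.95^5
T_n = 63 * 0.7738 = 48.7 hours

48.7 hours


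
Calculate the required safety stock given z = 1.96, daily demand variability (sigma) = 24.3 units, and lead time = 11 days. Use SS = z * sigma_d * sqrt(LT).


Formula: SS = z * sigma_d * sqrt(LT)
sqrt(LT) = sqrt(11) = 3.3166
SS = 1.96 * 24.3 * 3.3166
SS = 158.0 units

158.0 units


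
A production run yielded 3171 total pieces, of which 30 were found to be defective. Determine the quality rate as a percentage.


Formula: Quality Rate = Good Pieces / Total Pieces * 100
Good pieces = 3171 - 30 = 3141
QR = 3141 / 3171 * 100 = 99.1%

99.1%


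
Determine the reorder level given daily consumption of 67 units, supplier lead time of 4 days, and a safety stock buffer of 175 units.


Formula: ROP = (Daily Demand * Lead Time) + Safety Stock
Demand during lead time = 67 * 4 = 268 units
ROP = 268 + 175 = 443 units

443 units


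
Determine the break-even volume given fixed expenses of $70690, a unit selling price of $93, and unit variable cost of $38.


Formula: BEQ = Fixed Costs / (Price - Variable Cost)
Contribution margin = $93 - $38 = $55/unit
BEQ = ceil($70690 / $55/unit) = ceil(1285.27) = 1286 units

1286 units


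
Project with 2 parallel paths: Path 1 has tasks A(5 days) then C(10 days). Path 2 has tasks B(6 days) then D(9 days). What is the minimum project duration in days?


Path 1 = 5 + 10 = 15 days
Path 2 = 6 + 9 = 15 days
Duration = max(15, 15) = 15 days

15 days


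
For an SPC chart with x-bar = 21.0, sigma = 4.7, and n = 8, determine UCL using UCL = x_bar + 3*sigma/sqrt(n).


UCL = 21.0 + 3 * 4.7 / sqrt(8)

25.99


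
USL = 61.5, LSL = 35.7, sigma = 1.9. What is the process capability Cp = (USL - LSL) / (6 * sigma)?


Cp = (61.5 - 35.7) / (6 * 1.9)

2.26


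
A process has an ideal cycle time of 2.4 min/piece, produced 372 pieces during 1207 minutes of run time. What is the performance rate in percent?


Formula: Performance = (Ideal CT * Total Count) / Run Time * 100
Ideal output time = 2.4 * 372 = 892.8 min
Performance = 892.8 / 1207 * 100 = 74.0%

74.0%


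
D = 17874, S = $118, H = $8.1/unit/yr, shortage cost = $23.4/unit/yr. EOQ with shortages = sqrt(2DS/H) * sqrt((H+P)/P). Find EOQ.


Formula: EOQ* = sqrt(2DS/H) * sqrt((H+P)/P)
Base EOQ = sqrt(2*17874*118/8.1) = 721.65 units
Correction = sqrt((8.1+23.4)/23.4) = 1.16024
EOQ* = 721.65 * 1.16024 = 837.3 units

837.3 units


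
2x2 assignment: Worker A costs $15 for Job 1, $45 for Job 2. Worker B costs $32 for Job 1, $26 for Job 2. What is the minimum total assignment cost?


Option 1: A->1 + B->2 = $15 + $26 = $41
Option 2: A->2 + B->1 = $45 + $32 = $77
Min cost = min($41, $77) = $41

$41


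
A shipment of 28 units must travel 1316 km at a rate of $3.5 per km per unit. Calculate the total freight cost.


TC = dist * cost * units = 1316 * 3.5 * 28 = $128968.00

$128968.00


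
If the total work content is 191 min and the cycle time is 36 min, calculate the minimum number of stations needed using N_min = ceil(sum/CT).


Formula: N_min = ceil(Sum of Task Times / Cycle Time)
N_min = ceil(191 min / 36 min) = ceil(5.3056)
N_min = 6 stations

6


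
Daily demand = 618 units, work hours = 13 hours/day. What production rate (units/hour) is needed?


Formula: Production Rate = Daily Demand / Available Hours
Rate = 618 units/day / 13 hours/day
Rate = 47.5 units/hour

47.5 units/hour


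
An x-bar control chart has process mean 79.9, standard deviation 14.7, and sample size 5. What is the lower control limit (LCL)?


LCL = 79.9 - 3 * 14.7 / sqrt(5)

60.18


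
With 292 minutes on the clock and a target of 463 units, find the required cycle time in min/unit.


Formula: CT = Available Time / Number of Units
CT = 292 min / 463 units
CT = 0.63 min/unit

0.63 min/unit


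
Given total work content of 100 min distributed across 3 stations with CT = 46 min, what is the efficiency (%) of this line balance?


Formula: Efficiency = Sum of Task Times / (N_stations * CT) * 100
Total station capacity = 3 stations * 46 min = 138 min
Efficiency = 100 / 138 * 100 = 72.5%

72.5%


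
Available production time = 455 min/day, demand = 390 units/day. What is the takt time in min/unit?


Formula: Takt Time = Available Production Time / Customer Demand
Takt = 455 min/day / 390 units/day
Takt = 1.17 min/unit

1.17 min/unit


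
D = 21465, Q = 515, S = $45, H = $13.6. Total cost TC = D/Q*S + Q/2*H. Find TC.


TC = 21465/515 * 45 + 515/2 * 13.6

$5377.58


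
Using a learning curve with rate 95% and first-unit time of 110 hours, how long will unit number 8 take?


Formula: T_n = T_1 * (learning_rate)^(log2(n)) where learning_rate = rate/100
Doublings = log2(8) = 3
T_n = 110 * 0.95^3
T_n = 110 * 0.8574 = 94.3 hours

94.3 hours


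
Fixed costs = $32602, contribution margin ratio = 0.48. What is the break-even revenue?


Formula: BER = Fixed Costs / Contribution Margin Ratio
BER = $32602 / 0.48
BER = $67920.83 (to the nearest cent)

$67920.83


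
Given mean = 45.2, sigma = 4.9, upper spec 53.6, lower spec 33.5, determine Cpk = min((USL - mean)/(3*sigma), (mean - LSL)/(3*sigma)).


Cpu = (53.6 - 45.2) / (3 * 4.9) = 0.57
Cpl = (45.2 - 33.5) / (3 * 4.9) = 0.8
Cpk = min(0.57, 0.8) = 0.57

0.57


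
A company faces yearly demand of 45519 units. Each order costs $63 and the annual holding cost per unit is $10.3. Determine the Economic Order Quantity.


Formula: EOQ = sqrt(2 * D * S / H)
Numerator: 2 * 45519 * 63 = 5735394
2DS/H = 5735394 / 10.3 = 556834.4
EOQ = sqrt(556834.4) = 746.2 units

746.2 units


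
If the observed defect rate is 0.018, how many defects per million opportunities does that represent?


DPMO = defect_rate * 1000000 = 0.018 * 1000000

18000


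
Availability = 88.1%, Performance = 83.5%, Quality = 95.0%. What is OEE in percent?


Formula: OEE = Availability * Performance * Quality / 10000
A * P = 88.1% * 83.5% / 100 = 73.56%
OEE = 73.56% * 95.0% / 100 = 69.9%

69.9%


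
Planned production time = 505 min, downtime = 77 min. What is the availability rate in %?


Formula: Availability = (Planned Time - Downtime) / Planned Time * 100
Uptime = 505 - 77 = 428 min
Availability = 428 / 505 * 100 = 84.8%

84.8%


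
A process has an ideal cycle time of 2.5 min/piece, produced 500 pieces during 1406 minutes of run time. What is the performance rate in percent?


Formula: Performance = (Ideal CT * Total Count) / Run Time * 100
Ideal output time = 2.5 * 500 = 1250.0 min
Performance = 1250.0 / 1406 * 100 = 88.9%

88.9%


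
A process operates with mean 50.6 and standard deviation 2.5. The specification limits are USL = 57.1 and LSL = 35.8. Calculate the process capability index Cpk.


Cpu = (57.1 - 50.6) / (3 * 2.5) = 0.87
Cpl = (50.6 - 35.8) / (3 * 2.5) = 1.97
Cpk = min(0.87, 1.97) = 0.87

0.87


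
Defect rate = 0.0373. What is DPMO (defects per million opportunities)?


DPMO = defect_rate * 1000000 = 0.0373 * 1000000

37300


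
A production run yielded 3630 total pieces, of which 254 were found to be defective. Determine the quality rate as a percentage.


Formula: Quality Rate = Good Pieces / Total Pieces * 100
Good pieces = 3630 - 254 = 3376
QR = 3376 / 3630 * 100 = 93.0%

93.0%


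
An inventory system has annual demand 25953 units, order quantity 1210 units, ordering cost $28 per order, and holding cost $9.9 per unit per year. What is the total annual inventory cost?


TC = 25953/1210 * 28 + 1210/2 * 9.9

$6590.07


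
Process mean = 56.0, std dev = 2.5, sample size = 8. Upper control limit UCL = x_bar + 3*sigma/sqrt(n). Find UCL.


UCL = 56.0 + 3 * 2.5 / sqrt(8)

58.65


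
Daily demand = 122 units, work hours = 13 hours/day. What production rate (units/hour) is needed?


Formula: Production Rate = Daily Demand / Available Hours
Rate = 122 units/day / 13 hours/day
Rate = 9.4 units/hour

9.4 units/hour


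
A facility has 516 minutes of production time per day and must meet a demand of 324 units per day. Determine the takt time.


Formula: Takt Time = Available Production Time / Customer Demand
Takt = 516 min/day / 324 units/day
Takt = 1.59 min/unit

1.59 min/unit


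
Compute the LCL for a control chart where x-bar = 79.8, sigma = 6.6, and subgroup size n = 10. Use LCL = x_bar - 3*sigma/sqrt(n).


LCL = 79.8 - 3 * 6.6 / sqrt(10)

73.54


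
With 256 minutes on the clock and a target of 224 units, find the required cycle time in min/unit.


Formula: CT = Available Time / Number of Units
CT = 256 min / 224 units
CT = 1.14 min/unit

1.14 min/unit


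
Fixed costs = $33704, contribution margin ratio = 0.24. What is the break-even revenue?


Formula: BER = Fixed Costs / Contribution Margin Ratio
BER = $33704 / 0.24
BER = $140433.33 (to the nearest cent)

$140433.33


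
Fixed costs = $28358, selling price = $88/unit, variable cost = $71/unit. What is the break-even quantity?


Formula: BEQ = Fixed Costs / (Price - Variable Cost)
Contribution margin = $88 - $71 = $17/unit
BEQ = ceil($28358 / $17/unit) = ceil(1668.12) = 1669 units

1669 units


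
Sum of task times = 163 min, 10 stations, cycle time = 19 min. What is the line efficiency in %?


Formula: Efficiency = Sum of Task Times / (N_stations * CT) * 100
Total station capacity = 10 stations * 19 min = 190 min
Efficiency = 163 / 190 * 100 = 85.8%

85.8%


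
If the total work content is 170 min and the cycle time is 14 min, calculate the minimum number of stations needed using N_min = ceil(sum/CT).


Formula: N_min = ceil(Sum of Task Times / Cycle Time)
N_min = ceil(170 min / 14 min) = ceil(12.1429)
N_min = 13 stations

13


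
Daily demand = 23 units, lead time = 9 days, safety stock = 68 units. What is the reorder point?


Formula: ROP = (Daily Demand * Lead Time) + Safety Stock
Demand during lead time = 23 * 9 = 207 units
ROP = 207 + 68 = 275 units

275 units


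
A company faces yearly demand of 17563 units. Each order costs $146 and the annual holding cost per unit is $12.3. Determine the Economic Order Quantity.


Formula: EOQ = sqrt(2 * D * S / H)
Numerator: 2 * 17563 * 146 = 5128396
2DS/H = 5128396 / 12.3 = 416942.8
EOQ = sqrt(416942.8) = 645.7 units

645.7 units


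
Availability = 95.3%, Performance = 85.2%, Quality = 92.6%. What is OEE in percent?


Formula: OEE = Availability * Performance * Quality / 10000
A * P = 95.3% * 85.2% / 100 = 81.2%
OEE = 81.2% * 92.6% / 100 = 75.2%

75.2%


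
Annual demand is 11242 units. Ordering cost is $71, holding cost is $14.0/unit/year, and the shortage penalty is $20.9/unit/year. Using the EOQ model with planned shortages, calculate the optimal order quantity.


Formula: EOQ* = sqrt(2DS/H) * sqrt((H+P)/P)
Base EOQ = sqrt(2*11242*71/14.0) = 337.68 units
Correction = sqrt((14.0+20.9)/20.9) = 1.29223
EOQ* = 337.68 * 1.29223 = 436.4 units

436.4 units


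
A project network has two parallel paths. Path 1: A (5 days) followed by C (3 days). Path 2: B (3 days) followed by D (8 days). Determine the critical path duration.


Path 1 = 5 + 3 = 8 days
Path 2 = 3 + 8 = 11 days
Duration = max(8, 11) = 11 days

11 days


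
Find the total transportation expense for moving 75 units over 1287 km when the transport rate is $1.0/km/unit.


TC = dist * cost * units = 1287 * 1.0 * 75 = $96525.00

$96525.00


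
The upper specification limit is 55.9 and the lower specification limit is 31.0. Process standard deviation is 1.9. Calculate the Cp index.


Cp = (55.9 - 31.0) / (6 * 1.9)

2.18


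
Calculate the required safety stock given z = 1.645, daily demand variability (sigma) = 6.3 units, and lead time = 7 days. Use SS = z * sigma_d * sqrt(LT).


Formula: SS = z * sigma_d * sqrt(LT)
sqrt(LT) = sqrt(7) = 2.6458
SS = 1.645 * 6.3 * 2.6458
SS = 27.4 units

27.4 units


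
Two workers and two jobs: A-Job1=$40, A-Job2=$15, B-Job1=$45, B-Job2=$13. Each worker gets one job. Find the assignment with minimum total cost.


Option 1: A->1 + B->2 = $40 + $13 = $53
Option 2: A->2 + B->1 = $15 + $45 = $60
Min cost = min($53, $60) = $53

$53


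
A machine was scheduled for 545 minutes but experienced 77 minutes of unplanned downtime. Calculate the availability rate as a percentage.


Formula: Availability = (Planned Time - Downtime) / Planned Time * 100
Uptime = 545 - 77 = 468 min
Availability = 468 / 545 * 100 = 85.9%

85.9%


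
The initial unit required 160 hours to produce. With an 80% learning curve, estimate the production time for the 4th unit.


Formula: T_n = T_1 * (learning_rate)^(log2(n)) where learning_rate = rate/100
Doublings = log2(4) = 2
T_n = 160 * 0.8^2
T_n = 160 * 0.64 = 102.4 hours

102.4 hours


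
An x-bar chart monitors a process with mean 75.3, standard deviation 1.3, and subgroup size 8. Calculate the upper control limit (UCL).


UCL = 75.3 + 3 * 1.3 / sqrt(8)

76.68


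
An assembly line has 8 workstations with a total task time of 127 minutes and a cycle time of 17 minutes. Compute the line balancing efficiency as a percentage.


Formula: Efficiency = Sum of Task Times / (N_stations * CT) * 100
Total station capacity = 8 stations * 17 min = 136 min
Efficiency = 127 / 136 * 100 = 93.4%

93.4%


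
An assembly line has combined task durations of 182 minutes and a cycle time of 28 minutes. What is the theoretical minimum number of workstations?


Formula: N_min = ceil(Sum of Task Times / Cycle Time)
N_min = ceil(182 min / 28 min) = ceil(6.5)
N_min = 7 stations

7


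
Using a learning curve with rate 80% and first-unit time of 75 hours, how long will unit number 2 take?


Formula: T_n = T_1 * (learning_rate)^(log2(n)) where learning_rate = rate/100
Doublings = log2(2) = 1
T_n = 75 * 0.8^1
T_n = 75 * 0.8 = 60.0 hours

60.0 hours


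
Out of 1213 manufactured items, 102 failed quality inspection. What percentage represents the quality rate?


Formula: Quality Rate = Good Pieces / Total Pieces * 100
Good pieces = 1213 - 102 = 1111
QR = 1111 / 1213 * 100 = 91.6%

91.6%


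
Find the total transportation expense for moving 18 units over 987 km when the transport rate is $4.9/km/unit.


TC = dist * cost * units = 987 * 4.9 * 18 = $87053.40

$87053.40


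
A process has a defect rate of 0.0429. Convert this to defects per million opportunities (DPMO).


DPMO = defect_rate * 1000000 = 0.0429 * 1000000

42900


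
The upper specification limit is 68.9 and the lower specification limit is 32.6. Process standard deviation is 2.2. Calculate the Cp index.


Cp = (68.9 - 32.6) / (6 * 2.2)

2.75


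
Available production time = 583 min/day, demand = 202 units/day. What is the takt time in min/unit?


Formula: Takt Time = Available Production Time / Customer Demand
Takt = 583 min/day / 202 units/day
Takt = 2.89 min/unit

2.89 min/unit


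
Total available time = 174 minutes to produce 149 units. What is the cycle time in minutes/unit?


Formula: CT = Available Time / Number of Units
CT = 174 min / 149 units
CT = 1.17 min/unit

1.17 min/unit


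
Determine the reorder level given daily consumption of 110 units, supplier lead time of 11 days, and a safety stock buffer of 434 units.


Formula: ROP = (Daily Demand * Lead Time) + Safety Stock
Demand during lead time = 110 * 11 = 1210 units
ROP = 1210 + 434 = 1644 units

1644 units


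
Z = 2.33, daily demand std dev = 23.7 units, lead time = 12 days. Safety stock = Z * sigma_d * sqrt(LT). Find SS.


Formula: SS = z * sigma_d * sqrt(LT)
sqrt(LT) = sqrt(12) = 3.4641
SS = 2.33 * 23.7 * 3.4641
SS = 191.3 units

191.3 units


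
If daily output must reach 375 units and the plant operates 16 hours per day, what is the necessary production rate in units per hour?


Formula: Production Rate = Daily Demand / Available Hours
Rate = 375 units/day / 16 hours/day
Rate = 23.4 units/hour

23.4 units/hour


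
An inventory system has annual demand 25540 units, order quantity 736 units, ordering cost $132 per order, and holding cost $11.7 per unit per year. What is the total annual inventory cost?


TC = 25540/736 * 132 + 736/2 * 11.7

$8886.14
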